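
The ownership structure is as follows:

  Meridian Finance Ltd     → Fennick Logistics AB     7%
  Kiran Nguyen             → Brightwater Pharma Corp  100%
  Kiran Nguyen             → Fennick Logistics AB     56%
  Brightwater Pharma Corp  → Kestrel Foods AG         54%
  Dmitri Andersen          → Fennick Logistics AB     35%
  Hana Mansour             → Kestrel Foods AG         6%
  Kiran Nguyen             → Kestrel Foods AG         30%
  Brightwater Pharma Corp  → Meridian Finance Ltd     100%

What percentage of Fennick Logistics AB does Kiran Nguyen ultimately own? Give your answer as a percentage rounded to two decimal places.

63.00%

Kiran reaches Fennick along 2 paths.
Via Brightwater → Meridian: 100% × 100% × 7% = 7%.
Direct stake: 56% = 56%.
Total: 7% + 56% = 63%.
Rounded: 63.00%.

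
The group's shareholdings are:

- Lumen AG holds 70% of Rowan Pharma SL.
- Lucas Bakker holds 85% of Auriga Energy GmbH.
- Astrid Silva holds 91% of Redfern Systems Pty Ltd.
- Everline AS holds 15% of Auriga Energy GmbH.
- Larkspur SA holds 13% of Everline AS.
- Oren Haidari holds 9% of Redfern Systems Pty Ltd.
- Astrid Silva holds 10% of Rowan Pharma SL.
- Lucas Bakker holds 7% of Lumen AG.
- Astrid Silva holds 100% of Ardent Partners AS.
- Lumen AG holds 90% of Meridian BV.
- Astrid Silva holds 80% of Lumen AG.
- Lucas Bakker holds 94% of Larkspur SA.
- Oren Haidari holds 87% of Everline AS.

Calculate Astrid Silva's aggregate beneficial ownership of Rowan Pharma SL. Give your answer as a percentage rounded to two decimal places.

Astrid reaches Rowan along 2 paths.
Via Lumen: 80% × 70% = 56%.
Direct stake: 10% = 10%.
Total: 56% + 10% = 66%.
Rounded: 66.00%.

66.00%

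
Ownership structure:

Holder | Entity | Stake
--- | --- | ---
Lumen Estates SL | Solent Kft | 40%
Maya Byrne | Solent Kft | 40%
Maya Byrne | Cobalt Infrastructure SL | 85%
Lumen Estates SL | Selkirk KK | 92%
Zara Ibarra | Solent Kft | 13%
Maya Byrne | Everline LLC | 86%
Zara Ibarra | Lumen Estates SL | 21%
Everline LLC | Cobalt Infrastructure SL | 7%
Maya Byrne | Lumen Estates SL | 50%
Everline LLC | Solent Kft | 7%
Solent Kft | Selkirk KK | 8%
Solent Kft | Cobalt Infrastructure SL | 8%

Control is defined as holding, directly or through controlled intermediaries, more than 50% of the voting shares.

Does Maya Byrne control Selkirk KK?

No

Maya holds 86% of Everline, so Maya controls Everline.
Everline and Maya together hold 7% + 85% = 92% of Cobalt, so Maya controls Cobalt.
Neither Maya nor any entity Maya controls holds any voting interest in Selkirk.
So Maya does not control Selkirk.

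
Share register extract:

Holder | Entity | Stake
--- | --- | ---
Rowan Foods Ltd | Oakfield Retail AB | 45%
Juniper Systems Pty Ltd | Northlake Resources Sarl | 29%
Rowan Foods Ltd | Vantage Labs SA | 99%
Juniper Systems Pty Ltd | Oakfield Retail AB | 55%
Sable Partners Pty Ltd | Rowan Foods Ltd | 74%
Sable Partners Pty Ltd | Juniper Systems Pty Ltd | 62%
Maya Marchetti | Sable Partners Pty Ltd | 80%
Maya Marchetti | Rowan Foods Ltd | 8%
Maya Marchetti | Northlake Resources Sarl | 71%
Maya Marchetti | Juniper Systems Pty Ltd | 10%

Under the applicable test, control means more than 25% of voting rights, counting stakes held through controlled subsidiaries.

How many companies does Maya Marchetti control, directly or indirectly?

6

Maya holds 80% of Sable, so Maya controls Sable.
Maya and Sable together hold 10% + 62% = 72% of Juniper, so Maya controls Juniper.
Sable and Maya together hold 74% + 8% = 82% of Rowan, so Maya controls Rowan.
Rowan and Juniper together hold 45% + 55% = 100% of Oakfield, so Maya controls Oakfield.
Rowan holds 99% of Vantage, so Maya controls Vantage.
Maya and Juniper together hold 71% + 29% = 100% of Northlake, so Maya controls Northlake.
Maya controls 6 companies.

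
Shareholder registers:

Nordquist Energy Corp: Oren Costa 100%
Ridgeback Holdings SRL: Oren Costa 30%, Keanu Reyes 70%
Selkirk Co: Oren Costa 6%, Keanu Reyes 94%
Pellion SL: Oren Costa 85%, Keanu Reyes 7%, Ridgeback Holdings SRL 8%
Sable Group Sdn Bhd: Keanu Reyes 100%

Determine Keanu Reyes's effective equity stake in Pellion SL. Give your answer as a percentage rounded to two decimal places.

12.60%

Keanu reaches Pellion along 2 paths.
Direct stake: 7% = 7%.
Via Ridgeback: 70% × 8% = 5.6%.
Total: 7% + 5.6% = 12.6%.
Rounded: 12.60%.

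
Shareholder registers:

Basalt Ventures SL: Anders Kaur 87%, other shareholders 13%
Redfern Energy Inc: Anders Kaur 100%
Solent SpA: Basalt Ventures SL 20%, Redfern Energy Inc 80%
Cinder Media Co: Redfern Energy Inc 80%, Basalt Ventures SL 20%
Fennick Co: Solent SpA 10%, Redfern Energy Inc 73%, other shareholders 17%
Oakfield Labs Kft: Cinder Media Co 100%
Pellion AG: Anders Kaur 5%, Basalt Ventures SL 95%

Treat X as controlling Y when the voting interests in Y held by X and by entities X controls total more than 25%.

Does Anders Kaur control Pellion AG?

Yes

Anders holds 87% of Basalt, so Anders controls Basalt.
Anders and Basalt together hold 5% + 95% = 100% of Pellion, so Anders controls Pellion.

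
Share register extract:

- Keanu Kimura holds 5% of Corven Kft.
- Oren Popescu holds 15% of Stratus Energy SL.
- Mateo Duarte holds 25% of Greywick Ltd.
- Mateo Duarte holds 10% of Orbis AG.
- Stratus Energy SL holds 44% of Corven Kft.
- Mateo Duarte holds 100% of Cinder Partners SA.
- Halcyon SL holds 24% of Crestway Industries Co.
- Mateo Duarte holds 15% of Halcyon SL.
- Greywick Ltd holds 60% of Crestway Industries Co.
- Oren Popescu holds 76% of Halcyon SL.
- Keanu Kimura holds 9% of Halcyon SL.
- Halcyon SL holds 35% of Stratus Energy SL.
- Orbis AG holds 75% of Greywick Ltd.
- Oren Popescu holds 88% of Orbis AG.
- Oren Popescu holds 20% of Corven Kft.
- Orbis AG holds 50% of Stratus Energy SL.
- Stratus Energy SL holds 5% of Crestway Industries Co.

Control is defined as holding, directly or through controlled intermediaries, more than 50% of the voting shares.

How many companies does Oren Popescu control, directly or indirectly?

Oren holds 88% of Orbis, so Oren controls Orbis.
Oren holds 76% of Halcyon, so Oren controls Halcyon.
Orbis holds 75% of Greywick, so Oren controls Greywick.
Halcyon and Orbis and Oren together hold 35% + 50% + 15% = 100% of Stratus, so Oren controls Stratus.
Oren and Stratus together hold 20% + 44% = 64% of Corven, so Oren controls Corven.
Halcyon and Stratus and Greywick together hold 24% + 5% + 60% = 89% of Crestway, so Oren controls Crestway.
No other company's threshold is met.
Oren controls 6 companies.

6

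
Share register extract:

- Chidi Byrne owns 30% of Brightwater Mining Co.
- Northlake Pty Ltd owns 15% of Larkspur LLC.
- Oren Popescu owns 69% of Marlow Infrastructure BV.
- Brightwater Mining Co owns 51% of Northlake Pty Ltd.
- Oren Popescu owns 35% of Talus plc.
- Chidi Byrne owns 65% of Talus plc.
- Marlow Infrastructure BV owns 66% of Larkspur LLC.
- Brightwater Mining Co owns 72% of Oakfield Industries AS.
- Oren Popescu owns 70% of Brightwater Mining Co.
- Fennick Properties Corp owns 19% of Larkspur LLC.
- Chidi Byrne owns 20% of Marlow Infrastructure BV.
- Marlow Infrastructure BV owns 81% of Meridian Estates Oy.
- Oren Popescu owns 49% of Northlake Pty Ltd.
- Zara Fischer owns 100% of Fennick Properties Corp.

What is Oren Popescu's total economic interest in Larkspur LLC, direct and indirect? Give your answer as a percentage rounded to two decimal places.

Oren reaches Larkspur along 3 paths.
Via Marlow: 69% × 66% = 45.54%.
Via Brightwater → Northlake: 70% × 51% × 15% = 5.355%.
Via Northlake: 49% × 15% = 7.35%.
Total: 45.54% + 5.355% + 7.35% = 58.245%.
Rounded: 58.25%.

58.25%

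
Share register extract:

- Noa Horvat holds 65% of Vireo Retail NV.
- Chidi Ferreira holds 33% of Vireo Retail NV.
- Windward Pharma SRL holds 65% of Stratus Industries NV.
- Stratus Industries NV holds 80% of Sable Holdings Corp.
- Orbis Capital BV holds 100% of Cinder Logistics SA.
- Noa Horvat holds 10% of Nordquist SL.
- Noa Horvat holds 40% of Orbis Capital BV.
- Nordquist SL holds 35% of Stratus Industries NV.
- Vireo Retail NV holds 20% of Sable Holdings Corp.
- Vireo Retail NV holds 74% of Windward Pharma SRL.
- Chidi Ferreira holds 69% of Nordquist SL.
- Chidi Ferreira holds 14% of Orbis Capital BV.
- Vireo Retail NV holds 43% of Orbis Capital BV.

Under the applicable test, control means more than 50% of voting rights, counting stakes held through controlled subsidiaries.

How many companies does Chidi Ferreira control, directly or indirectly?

Chidi holds 69% of Nordquist, so Chidi controls Nordquist.
No other company's threshold is met.
Chidi controls 1 company.

1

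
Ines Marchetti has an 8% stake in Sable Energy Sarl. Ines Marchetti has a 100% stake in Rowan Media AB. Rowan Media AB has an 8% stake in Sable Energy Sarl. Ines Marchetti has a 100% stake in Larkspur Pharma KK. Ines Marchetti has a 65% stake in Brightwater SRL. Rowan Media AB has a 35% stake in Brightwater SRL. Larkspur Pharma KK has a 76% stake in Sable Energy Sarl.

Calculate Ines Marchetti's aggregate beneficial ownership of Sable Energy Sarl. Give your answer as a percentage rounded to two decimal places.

92.00%

Ines reaches Sable along 3 paths.
Via Rowan: 100% × 8% = 8%.
Direct stake: 8% = 8%.
Via Larkspur: 100% × 76% = 76%.
Total: 8% + 8% + 76% = 92%.
Rounded: 92.00%.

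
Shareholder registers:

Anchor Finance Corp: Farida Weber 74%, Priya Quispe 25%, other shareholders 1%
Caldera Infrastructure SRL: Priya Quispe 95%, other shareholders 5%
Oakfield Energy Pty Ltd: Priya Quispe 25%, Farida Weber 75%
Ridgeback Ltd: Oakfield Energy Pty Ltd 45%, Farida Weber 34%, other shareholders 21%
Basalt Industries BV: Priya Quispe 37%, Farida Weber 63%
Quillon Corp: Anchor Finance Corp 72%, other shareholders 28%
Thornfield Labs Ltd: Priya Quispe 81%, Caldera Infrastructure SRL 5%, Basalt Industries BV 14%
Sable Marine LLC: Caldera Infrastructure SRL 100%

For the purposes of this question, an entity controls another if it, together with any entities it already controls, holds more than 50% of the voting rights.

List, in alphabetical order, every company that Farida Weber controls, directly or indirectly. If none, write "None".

Anchor Finance Corp, Basalt Industries BV, Oakfield Energy Pty Ltd, Quillon Corp, Ridgeback Ltd

Farida holds 74% of Anchor, so Farida controls Anchor.
Farida holds 75% of Oakfield, so Farida controls Oakfield.
Oakfield and Farida together hold 45% + 34% = 79% of Ridgeback, so Farida controls Ridgeback.
Farida holds 63% of Basalt, so Farida controls Basalt.
Anchor holds 72% of Quillon, so Farida controls Quillon.
No other company's threshold is met.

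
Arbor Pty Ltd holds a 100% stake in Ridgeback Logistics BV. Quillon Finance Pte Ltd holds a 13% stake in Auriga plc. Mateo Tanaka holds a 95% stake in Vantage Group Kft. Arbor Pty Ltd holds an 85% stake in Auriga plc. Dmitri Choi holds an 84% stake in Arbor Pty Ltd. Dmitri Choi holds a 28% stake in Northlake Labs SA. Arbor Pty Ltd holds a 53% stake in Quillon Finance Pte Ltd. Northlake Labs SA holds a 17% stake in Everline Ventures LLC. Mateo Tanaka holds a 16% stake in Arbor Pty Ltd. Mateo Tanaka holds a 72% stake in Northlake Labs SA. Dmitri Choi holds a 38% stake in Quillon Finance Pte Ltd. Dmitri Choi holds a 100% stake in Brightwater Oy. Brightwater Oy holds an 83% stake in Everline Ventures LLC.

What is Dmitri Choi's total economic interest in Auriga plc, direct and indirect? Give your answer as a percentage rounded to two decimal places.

82.13%

Dmitri reaches Auriga along 3 paths.
Via Arbor: 84% × 85% = 71.4%.
Via Arbor → Quillon: 84% × 53% × 13% = 5.7876%.
Via Quillon: 38% × 13% = 4.94%.
Total: 71.4% + 5.7876% + 4.94% = 82.1276%.
Rounded: 82.13%.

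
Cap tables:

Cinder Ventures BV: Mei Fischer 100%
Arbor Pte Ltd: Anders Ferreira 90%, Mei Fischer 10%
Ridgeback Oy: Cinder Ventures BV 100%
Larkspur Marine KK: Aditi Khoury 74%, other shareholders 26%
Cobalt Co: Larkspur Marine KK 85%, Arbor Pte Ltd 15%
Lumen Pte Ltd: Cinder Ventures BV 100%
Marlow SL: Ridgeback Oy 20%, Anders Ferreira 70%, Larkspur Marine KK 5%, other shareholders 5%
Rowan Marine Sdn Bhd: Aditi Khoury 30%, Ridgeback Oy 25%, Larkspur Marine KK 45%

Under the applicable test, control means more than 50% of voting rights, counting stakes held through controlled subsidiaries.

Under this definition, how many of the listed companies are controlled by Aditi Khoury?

Aditi holds 74% of Larkspur, so Aditi controls Larkspur.
Larkspur holds 85% of Cobalt, so Aditi controls Cobalt.
Aditi and Larkspur together hold 30% + 45% = 75% of Rowan, so Aditi controls Rowan.
No other company's threshold is met.
Aditi controls 3 companies.

3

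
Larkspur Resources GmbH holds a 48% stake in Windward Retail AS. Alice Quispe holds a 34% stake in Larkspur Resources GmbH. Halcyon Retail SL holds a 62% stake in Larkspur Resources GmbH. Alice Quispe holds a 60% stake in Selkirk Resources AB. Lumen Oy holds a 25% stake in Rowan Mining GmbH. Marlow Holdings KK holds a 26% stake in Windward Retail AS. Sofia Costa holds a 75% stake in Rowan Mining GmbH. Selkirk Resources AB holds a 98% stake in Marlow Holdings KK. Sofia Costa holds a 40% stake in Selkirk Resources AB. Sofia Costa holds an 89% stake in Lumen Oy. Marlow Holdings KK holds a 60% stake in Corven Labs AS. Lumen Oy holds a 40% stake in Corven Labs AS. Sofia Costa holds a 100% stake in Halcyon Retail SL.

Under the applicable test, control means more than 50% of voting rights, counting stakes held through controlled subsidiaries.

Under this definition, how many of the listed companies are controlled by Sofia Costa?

4

Sofia holds 89% of Lumen, so Sofia controls Lumen.
Sofia holds 100% of Halcyon, so Sofia controls Halcyon.
Halcyon holds 62% of Larkspur, so Sofia controls Larkspur.
Lumen and Sofia together hold 25% + 75% = 100% of Rowan, so Sofia controls Rowan.
No other company's threshold is met.
Sofia controls 4 companies.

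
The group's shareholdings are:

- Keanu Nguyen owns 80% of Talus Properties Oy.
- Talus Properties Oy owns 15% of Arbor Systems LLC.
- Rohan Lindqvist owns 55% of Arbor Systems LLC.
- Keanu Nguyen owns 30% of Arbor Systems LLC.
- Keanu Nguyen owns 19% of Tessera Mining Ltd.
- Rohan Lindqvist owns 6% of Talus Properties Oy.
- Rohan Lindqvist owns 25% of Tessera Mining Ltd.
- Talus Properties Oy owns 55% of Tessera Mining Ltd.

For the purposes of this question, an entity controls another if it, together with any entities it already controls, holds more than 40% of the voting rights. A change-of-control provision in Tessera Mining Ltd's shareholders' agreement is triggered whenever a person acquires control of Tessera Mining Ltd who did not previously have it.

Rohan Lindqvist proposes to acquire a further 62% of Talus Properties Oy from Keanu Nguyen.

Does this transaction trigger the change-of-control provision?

The purchase adds only to Rohan's holdings (Keanu's stake shrinks), so Rohan is the only person who could newly come to control Tessera.
Rohan holds 55% of Arbor, so Rohan controls Arbor.
In Tessera, Rohan's side holds only 25%, not > 40%.
So before the transaction, Rohan does not control Tessera.
After the purchase, Rohan's direct stake in Talus rises to 6% + 62% = 68%, and Keanu's stake falls to 18%.
Rohan holds 68% of Talus, so Rohan controls Talus.
Talus and Rohan together hold 55% + 25% = 80% of Tessera, so Rohan controls Tessera.
Rohan did not control Tessera before and does after, so the clause is triggered.

Yes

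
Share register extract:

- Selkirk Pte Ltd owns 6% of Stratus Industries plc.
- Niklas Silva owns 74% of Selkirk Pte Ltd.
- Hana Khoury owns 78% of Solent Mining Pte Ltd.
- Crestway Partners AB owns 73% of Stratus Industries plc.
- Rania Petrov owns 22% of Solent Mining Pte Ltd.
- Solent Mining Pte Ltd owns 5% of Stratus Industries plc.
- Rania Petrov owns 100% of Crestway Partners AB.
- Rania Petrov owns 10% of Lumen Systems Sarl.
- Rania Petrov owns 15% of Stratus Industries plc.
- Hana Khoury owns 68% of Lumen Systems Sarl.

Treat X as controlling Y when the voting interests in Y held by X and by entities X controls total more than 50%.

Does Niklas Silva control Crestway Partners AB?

Niklas holds 74% of Selkirk, so Niklas controls Selkirk.
Neither Niklas nor any entity Niklas controls holds any voting interest in Crestway.
So Niklas does not control Crestway.

No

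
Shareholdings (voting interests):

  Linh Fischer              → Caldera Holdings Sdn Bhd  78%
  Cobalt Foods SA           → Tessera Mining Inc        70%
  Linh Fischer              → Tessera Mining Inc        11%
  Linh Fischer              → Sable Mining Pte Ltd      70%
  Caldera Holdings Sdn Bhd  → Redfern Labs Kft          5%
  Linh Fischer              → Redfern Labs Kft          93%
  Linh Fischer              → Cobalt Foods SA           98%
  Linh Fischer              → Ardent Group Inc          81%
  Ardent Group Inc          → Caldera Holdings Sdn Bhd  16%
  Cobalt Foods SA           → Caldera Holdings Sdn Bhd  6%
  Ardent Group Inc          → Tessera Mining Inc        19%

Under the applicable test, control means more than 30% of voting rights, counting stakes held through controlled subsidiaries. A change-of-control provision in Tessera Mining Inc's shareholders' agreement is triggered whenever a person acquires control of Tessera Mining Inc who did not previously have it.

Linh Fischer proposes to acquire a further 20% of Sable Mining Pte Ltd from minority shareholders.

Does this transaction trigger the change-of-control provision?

The purchase changes only Linh's holdings, so Linh is the only person who could newly come to control Tessera.
Linh holds 98% of Cobalt, so Linh controls Cobalt.
Linh holds 81% of Ardent, so Linh controls Ardent.
Ardent and Linh and Cobalt together hold 19% + 11% + 70% = 100% of Tessera, so Linh controls Tessera.
So Linh already controls Tessera before the transaction.
After the purchase, Linh's direct stake in Sable rises to 70% + 20% = 90%.
Linh controlled Tessera already, so this is not a new person acquiring control; every other person's position is unchanged or reduced.
No new person acquires control, so the clause is not triggered.

No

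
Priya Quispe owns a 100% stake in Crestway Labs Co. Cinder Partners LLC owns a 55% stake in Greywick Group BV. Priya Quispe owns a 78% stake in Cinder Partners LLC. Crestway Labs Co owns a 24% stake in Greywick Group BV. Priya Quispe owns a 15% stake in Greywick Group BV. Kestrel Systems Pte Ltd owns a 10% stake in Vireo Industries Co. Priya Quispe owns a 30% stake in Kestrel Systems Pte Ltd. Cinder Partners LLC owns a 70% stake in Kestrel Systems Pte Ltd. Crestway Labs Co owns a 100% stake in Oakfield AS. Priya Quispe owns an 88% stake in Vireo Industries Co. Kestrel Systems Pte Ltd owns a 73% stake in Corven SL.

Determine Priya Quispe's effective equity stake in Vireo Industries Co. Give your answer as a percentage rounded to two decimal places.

Priya reaches Vireo along 3 paths.
Via Cinder → Kestrel: 78% × 70% × 10% = 5.46%.
Via Kestrel: 30% × 10% = 3%.
Direct stake: 88% = 88%.
Total: 5.46% + 3% + 88% = 96.46%.

96.46%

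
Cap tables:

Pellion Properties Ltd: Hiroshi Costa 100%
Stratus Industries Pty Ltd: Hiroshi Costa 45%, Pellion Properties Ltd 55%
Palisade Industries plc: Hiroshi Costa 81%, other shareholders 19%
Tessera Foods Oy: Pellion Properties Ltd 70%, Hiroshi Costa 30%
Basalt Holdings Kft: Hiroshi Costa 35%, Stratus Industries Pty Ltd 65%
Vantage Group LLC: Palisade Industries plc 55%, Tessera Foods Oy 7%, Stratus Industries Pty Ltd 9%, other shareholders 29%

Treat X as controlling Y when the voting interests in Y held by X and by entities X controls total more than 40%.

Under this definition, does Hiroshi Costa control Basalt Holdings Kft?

Yes

Hiroshi holds 100% of Pellion, so Hiroshi controls Pellion.
Hiroshi and Pellion together hold 45% + 55% = 100% of Stratus, so Hiroshi controls Stratus.
Hiroshi and Stratus together hold 35% + 65% = 100% of Basalt, so Hiroshi controls Basalt.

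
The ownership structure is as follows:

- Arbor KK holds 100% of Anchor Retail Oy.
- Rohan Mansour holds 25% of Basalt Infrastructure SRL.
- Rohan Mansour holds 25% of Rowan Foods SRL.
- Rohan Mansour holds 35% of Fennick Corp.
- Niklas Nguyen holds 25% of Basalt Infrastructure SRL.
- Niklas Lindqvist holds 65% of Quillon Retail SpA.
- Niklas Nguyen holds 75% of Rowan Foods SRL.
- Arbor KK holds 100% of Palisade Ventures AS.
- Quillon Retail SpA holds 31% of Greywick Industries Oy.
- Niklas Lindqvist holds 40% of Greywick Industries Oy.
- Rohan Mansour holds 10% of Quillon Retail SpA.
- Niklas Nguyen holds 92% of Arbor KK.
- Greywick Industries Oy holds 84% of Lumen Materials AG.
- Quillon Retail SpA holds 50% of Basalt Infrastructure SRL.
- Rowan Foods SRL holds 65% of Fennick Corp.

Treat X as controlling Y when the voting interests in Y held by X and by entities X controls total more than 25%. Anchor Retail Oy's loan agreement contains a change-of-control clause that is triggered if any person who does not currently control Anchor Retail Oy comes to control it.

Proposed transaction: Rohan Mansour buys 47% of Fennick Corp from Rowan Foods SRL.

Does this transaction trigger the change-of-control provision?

No

The purchase adds only to Rohan's holdings (Rowan's stake shrinks), so Rohan is the only person who could newly come to control Anchor.
Rohan holds 35% of Fennick, so Rohan controls Fennick.
Neither Rohan nor any entity Rohan controls holds any voting interest in Anchor.
So before the transaction, Rohan does not control Anchor.
After the purchase, Rohan's direct stake in Fennick rises to 35% + 47% = 82%, and Rowan's stake falls to 18%.
Rohan holds 82% of Fennick, so Rohan controls Fennick.
After the transaction, neither Rohan nor any entity Rohan controls holds a voting interest in Anchor, so Rohan still does not control it.
No new person acquires control, so the clause is not triggered.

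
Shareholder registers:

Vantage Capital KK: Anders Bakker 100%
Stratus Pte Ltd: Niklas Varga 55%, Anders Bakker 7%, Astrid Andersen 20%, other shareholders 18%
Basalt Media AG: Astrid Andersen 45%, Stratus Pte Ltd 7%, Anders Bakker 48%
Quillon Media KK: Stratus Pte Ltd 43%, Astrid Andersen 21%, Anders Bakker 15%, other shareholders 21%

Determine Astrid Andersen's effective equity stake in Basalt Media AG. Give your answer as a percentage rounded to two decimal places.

Astrid reaches Basalt along 2 paths.
Direct stake: 45% = 45%.
Via Stratus: 20% × 7% = 1.4%.
Total: 45% + 1.4% = 46.4%.
Rounded: 46.40%.

46.40%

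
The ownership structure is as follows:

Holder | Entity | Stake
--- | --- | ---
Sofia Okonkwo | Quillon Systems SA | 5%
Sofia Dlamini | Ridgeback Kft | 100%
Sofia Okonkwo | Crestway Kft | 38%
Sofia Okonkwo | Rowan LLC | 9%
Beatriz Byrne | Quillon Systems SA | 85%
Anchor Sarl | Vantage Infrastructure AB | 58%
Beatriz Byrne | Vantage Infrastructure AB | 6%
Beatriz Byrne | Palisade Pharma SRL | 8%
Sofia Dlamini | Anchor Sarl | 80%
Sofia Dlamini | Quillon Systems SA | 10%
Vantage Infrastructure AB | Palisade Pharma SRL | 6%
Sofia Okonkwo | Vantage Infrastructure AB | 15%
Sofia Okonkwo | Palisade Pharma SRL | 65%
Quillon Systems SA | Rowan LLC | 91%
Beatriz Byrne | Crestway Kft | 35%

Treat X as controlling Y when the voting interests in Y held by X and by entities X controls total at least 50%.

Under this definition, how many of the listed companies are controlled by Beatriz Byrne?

2

Beatriz holds 85% of Quillon, so Beatriz controls Quillon.
Quillon holds 91% of Rowan, so Beatriz controls Rowan.
No other company's threshold is met.
Beatriz controls 2 companies.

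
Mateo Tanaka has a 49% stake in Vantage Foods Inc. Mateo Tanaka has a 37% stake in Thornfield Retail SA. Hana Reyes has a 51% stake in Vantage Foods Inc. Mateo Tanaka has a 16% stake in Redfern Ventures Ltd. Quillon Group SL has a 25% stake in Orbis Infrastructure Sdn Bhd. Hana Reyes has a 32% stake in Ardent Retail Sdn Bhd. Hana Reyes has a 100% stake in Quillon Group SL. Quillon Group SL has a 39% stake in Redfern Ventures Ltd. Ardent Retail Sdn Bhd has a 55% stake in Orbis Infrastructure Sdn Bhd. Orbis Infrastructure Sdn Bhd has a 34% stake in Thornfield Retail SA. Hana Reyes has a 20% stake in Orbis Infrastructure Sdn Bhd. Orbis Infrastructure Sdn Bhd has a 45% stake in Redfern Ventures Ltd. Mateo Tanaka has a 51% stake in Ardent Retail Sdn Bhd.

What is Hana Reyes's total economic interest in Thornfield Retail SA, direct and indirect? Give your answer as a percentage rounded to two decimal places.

Hana reaches Thornfield along 3 paths.
Via Quillon → Orbis: 100% × 25% × 34% = 8.5%.
Via Orbis: 20% × 34% = 6.8%.
Via Ardent → Orbis: 32% × 55% × 34% = 5.984%.
Total: 8.5% + 6.8% + 5.984% = 21.284%.
Rounded: 21.28%.

21.28%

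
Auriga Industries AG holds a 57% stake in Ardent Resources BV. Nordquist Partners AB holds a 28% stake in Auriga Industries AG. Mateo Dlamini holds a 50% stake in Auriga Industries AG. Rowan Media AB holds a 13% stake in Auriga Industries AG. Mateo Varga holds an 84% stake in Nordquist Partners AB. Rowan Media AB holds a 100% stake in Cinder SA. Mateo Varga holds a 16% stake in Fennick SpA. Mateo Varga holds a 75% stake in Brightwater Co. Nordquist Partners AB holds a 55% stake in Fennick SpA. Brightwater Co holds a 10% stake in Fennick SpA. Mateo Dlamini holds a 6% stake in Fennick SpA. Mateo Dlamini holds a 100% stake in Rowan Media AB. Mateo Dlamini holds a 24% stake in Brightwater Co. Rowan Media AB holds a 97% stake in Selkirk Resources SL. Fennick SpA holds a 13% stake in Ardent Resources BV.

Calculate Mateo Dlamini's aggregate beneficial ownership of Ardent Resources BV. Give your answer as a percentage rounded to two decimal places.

37.00%

Mateo Dlamini reaches Ardent along 4 paths.
Via Brightwater → Fennick: 24% × 10% × 13% = 0.312%.
Via Fennick: 6% × 13% = 0.78%.
Via Auriga: 50% × 57% = 28.5%.
Via Rowan → Auriga: 100% × 13% × 57% = 7.41%.
Total: 0.312% + 0.78% + 28.5% + 7.41% = 37.002%.
Rounded: 37.00%.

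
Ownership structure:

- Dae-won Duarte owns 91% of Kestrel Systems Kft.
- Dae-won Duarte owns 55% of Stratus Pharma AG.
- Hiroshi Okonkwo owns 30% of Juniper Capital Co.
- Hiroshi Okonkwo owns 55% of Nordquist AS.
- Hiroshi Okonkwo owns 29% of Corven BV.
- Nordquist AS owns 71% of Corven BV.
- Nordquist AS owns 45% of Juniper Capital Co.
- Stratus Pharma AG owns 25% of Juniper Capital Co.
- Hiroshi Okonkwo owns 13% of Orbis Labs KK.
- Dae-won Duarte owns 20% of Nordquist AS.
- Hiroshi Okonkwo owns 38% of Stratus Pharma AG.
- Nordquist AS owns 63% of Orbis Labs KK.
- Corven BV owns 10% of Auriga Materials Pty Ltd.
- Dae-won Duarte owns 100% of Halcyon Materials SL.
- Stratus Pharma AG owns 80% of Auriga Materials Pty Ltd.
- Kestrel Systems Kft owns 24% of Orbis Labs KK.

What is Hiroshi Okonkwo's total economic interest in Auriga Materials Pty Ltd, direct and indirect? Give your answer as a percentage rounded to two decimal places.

Hiroshi reaches Auriga along 3 paths.
Via Stratus: 38% × 80% = 30.4%.
Via Nordquist → Corven: 55% × 71% × 10% = 3.905%.
Via Corven: 29% × 10% = 2.9%.
Total: 30.4% + 3.905% + 2.9% = 37.205%.
Rounded: 37.21%.

37.21%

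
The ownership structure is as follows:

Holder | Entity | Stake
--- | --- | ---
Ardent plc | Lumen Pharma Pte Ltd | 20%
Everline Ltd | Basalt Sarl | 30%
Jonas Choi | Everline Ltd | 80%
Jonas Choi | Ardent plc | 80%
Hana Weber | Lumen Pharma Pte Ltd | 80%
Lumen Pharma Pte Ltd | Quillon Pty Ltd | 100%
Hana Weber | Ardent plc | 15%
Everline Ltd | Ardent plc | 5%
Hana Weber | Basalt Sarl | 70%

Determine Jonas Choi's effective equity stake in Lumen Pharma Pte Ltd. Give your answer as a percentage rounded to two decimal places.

Jonas reaches Lumen along 2 paths.
Via Everline → Ardent: 80% × 5% × 20% = 0.8%.
Via Ardent: 80% × 20% = 16%.
Total: 0.8% + 16% = 16.8%.
Rounded: 16.80%.

16.80%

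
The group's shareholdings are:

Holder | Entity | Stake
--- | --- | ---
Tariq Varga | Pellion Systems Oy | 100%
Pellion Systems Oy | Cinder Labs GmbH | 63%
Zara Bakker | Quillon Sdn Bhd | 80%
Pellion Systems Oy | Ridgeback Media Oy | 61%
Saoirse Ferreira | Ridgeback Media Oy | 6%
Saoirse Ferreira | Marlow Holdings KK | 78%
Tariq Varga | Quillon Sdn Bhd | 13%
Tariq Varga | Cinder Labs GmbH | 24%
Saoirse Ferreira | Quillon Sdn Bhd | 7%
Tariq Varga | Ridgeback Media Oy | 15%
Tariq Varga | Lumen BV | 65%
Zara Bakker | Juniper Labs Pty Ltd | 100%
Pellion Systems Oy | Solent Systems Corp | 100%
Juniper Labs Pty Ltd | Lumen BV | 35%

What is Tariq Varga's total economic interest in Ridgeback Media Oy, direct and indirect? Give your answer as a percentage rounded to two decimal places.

Tariq reaches Ridgeback along 2 paths.
Direct stake: 15% = 15%.
Via Pellion: 100% × 61% = 61%.
Total: 15% + 61% = 76%.
Rounded: 76.00%.

76.00%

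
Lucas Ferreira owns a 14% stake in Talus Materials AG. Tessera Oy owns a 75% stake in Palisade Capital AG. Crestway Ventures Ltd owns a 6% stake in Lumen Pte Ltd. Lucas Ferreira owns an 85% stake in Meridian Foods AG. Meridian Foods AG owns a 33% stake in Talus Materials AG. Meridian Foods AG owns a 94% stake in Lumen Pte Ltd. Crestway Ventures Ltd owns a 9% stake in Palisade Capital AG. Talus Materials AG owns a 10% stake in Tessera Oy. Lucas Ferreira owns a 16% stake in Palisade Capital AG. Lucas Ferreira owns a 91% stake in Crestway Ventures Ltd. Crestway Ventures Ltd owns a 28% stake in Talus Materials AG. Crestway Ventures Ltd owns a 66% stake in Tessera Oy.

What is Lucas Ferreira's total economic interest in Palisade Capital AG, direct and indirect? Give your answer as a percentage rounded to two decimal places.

74.30%

Lucas reaches Palisade along 6 paths.
Via Crestway → Tessera: 91% × 66% × 75% = 45.045%.
Via Talus → Tessera: 14% × 10% × 75% = 1.05%.
Via Crestway → Talus → Tessera: 91% × 28% × 10% × 75% = 1.911%.
Via Meridian → Talus → Tessera: 85% × 33% × 10% × 75% = 2.10375%.
Direct stake: 16% = 16%.
Via Crestway: 91% × 9% = 8.19%.
Total: 45.045% + 1.05% + 1.911% + 2.10375% + 16% + 8.19% = 74.29975%.
Rounded: 74.30%.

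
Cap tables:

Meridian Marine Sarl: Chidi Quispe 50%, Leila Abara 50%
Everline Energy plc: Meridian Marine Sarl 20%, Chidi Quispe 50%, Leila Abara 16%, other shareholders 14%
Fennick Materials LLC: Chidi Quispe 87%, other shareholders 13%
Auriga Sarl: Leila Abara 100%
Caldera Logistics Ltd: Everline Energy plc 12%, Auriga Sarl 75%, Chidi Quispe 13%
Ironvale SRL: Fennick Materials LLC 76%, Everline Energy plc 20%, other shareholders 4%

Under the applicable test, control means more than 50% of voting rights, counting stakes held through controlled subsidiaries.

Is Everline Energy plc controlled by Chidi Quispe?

No

Chidi holds 87% of Fennick, so Chidi controls Fennick.
Fennick holds 76% of Ironvale, so Chidi controls Ironvale.
In Everline, Chidi's side holds only 50%, not > 50%.
So Chidi does not control Everline.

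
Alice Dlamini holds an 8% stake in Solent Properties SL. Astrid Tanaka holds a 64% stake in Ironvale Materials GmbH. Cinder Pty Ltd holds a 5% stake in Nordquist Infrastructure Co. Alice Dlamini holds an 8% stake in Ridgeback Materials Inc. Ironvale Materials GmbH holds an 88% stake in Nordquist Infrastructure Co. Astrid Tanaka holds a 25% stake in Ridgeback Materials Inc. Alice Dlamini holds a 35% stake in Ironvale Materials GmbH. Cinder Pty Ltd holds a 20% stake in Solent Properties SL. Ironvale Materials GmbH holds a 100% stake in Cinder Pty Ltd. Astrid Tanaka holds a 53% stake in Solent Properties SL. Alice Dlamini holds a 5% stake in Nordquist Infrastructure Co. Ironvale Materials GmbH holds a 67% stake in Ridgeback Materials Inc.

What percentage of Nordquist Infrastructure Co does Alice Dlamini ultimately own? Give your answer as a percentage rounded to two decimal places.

Alice reaches Nordquist along 3 paths.
Via Ironvale: 35% × 88% = 30.8%.
Via Ironvale → Cinder: 35% × 100% × 5% = 1.75%.
Direct stake: 5% = 5%.
Total: 30.8% + 1.75% + 5% = 37.55%.

37.55%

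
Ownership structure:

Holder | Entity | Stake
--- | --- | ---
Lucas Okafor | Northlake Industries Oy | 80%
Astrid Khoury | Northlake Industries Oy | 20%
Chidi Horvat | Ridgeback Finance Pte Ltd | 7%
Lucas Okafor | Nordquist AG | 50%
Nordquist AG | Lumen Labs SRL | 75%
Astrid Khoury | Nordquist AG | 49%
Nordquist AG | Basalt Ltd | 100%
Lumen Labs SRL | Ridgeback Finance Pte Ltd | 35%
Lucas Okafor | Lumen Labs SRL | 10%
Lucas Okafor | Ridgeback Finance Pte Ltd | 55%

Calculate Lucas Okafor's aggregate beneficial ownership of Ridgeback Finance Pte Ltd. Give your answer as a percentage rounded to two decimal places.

71.63%

Lucas reaches Ridgeback along 3 paths.
Direct stake: 55% = 55%.
Via Nordquist → Lumen: 50% × 75% × 35% = 13.125%.
Via Lumen: 10% × 35% = 3.5%.
Total: 55% + 13.125% + 3.5% = 71.625%.
Rounded: 71.63%.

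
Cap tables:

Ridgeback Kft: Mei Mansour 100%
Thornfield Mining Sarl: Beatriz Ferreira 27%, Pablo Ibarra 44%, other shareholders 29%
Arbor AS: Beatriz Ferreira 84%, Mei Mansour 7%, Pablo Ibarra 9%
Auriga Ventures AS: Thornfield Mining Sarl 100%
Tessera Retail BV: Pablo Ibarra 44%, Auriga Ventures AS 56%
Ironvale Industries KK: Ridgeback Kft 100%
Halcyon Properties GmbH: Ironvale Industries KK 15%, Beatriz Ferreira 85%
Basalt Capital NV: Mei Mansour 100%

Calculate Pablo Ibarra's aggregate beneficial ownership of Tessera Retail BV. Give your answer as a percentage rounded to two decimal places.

Pablo reaches Tessera along 2 paths.
Direct stake: 44% = 44%.
Via Thornfield → Auriga: 44% × 100% × 56% = 24.64%.
Total: 44% + 24.64% = 68.64%.

68.64%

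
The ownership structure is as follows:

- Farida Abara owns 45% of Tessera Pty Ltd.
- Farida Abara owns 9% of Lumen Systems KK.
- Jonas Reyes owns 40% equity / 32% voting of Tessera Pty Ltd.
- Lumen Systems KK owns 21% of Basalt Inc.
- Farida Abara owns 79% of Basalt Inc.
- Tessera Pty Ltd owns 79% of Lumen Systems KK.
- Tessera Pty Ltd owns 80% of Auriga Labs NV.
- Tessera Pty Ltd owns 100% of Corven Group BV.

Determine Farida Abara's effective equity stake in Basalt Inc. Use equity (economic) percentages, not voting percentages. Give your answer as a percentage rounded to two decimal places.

Farida reaches Basalt along 3 paths.
Via Tessera → Lumen: 45% × 79% × 21% = 7.4655%.
Via Lumen: 9% × 21% = 1.89%.
Direct stake: 79% = 79%.
Total: 7.4655% + 1.89% + 79% = 88.3555%.
Rounded: 88.36%.

88.36%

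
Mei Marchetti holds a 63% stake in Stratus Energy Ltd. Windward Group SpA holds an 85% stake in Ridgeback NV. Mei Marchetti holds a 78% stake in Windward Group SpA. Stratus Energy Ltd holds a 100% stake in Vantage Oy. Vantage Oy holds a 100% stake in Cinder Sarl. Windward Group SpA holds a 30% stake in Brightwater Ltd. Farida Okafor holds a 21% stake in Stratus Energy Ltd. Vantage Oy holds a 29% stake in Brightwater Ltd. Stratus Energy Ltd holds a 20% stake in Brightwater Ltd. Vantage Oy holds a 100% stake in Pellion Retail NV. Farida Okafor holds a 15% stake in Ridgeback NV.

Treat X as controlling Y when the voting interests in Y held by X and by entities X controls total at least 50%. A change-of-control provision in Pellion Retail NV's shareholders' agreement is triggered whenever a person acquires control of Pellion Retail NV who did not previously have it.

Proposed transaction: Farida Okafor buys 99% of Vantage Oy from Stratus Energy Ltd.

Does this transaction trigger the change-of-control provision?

The purchase adds only to Farida's holdings (Stratus's stake shrinks), so Farida is the only person who could newly come to control Pellion.
Farida's largest direct stake is 21% in Stratus, which does not meet the threshold, so Farida controls no company.
Neither Farida nor any entity Farida controls holds any voting interest in Pellion.
So before the transaction, Farida does not control Pellion.
After the purchase, Farida holds 99% of Vantage directly, and Stratus's stake falls to 1%.
Farida holds 99% of Vantage, so Farida controls Vantage.
Vantage holds 100% of Pellion, so Farida controls Pellion.
Farida did not control Pellion before and does after, so the clause is triggered.

Yes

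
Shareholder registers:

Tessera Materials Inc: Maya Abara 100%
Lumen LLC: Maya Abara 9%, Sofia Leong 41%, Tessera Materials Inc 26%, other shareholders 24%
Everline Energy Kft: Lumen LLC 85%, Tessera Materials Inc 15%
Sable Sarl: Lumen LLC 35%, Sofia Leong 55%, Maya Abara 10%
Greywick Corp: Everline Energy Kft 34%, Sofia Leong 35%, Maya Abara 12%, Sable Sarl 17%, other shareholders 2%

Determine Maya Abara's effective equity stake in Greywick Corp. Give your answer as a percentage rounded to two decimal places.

Maya reaches Greywick along 7 paths.
Via Lumen → Everline: 9% × 85% × 34% = 2.601%.
Via Tessera → Lumen → Everline: 100% × 26% × 85% × 34% = 7.514%.
Via Tessera → Everline: 100% × 15% × 34% = 5.1%.
Direct stake: 12% = 12%.
Via Lumen → Sable: 9% × 35% × 17% = 0.5355%.
Via Tessera → Lumen → Sable: 100% × 26% × 35% × 17% = 1.547%.
Via Sable: 10% × 17% = 1.7%.
Total: 2.601% + 7.514% + 5.1% + 12% + 0.5355% + 1.547% + 1.7% = 30.9975%.
Rounded: 31.00%.

31.00%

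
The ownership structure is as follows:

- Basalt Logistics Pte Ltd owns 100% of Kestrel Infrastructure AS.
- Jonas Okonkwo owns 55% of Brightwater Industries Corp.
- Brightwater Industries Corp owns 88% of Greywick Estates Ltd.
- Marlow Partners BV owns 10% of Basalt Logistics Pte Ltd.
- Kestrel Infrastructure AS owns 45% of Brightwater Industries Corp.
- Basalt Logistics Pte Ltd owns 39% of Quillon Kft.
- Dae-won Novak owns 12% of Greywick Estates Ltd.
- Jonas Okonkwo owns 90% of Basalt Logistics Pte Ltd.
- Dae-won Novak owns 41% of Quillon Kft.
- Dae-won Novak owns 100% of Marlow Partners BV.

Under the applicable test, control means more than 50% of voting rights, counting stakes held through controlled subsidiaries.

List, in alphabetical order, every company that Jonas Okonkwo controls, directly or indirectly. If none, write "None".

Jonas holds 90% of Basalt, so Jonas controls Basalt.
Basalt holds 100% of Kestrel, so Jonas controls Kestrel.
Kestrel and Jonas together hold 45% + 55% = 100% of Brightwater, so Jonas controls Brightwater.
Brightwater holds 88% of Greywick, so Jonas controls Greywick.
No other company's threshold is met.

Basalt Logistics Pte Ltd, Brightwater Industries Corp, Greywick Estates Ltd, Kestrel Infrastructure AS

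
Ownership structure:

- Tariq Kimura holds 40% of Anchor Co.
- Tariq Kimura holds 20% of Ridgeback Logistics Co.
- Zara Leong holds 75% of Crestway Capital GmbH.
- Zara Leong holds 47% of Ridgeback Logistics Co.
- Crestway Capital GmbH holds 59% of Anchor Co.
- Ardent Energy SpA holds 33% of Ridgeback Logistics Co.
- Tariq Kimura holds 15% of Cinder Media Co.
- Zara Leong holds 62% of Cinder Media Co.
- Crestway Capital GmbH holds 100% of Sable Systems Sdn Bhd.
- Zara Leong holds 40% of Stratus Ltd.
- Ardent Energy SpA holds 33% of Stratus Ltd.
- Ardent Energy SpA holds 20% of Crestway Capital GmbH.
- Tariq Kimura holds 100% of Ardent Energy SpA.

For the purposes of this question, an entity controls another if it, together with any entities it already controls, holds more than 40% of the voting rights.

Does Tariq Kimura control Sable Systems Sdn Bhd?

No

Tariq holds 100% of Ardent, so Tariq controls Ardent.
Tariq and Ardent together hold 20% + 33% = 53% of Ridgeback, so Tariq controls Ridgeback.
Neither Tariq nor any entity Tariq controls holds any voting interest in Sable.
So Tariq does not control Sable.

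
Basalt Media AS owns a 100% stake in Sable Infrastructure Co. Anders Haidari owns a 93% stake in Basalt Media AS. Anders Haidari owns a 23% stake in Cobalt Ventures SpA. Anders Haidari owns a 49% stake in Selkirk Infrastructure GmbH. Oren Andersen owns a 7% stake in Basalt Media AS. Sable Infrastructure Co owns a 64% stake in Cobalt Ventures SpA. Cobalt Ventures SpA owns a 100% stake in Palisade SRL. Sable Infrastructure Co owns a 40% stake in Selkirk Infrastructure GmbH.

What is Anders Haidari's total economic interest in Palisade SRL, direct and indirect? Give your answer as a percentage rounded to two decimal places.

82.52%

Anders reaches Palisade along 2 paths.
Via Cobalt: 23% × 100% = 23%.
Via Basalt → Sable → Cobalt: 93% × 100% × 64% × 100% = 59.52%.
Total: 23% + 59.52% = 82.52%.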